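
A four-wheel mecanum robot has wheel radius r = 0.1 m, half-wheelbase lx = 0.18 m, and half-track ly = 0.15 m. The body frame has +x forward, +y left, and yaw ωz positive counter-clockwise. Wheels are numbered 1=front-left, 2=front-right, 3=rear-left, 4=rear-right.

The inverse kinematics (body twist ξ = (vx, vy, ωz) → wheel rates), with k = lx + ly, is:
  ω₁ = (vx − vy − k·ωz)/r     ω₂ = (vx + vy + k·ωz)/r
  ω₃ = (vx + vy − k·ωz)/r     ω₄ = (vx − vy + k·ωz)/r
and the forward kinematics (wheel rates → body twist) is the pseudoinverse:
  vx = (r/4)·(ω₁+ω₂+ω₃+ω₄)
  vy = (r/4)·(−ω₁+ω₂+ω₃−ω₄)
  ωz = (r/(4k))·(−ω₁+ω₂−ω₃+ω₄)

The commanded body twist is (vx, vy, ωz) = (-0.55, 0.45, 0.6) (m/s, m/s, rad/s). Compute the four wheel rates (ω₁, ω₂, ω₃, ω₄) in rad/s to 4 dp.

k = lx + ly = 0.18 + 0.15 = 0.3300;  k·ωz = 0.3300·0.6 = 0.1980
ω₁ (FL) = (vx − vy − k·ωz)/r = -1.1980/0.1 = -11.9800
ω₂ (FR) = (vx + vy + k·ωz)/r = 0.0980/0.1 = 0.9800
ω₃ (RL) = (vx + vy − k·ωz)/r = -0.2980/0.1 = -2.9800
ω₄ (RR) = (vx − vy + k·ωz)/r = -0.8020/0.1 = -8.0200

(-11.9800, 0.9800, -2.9800, -8.0200)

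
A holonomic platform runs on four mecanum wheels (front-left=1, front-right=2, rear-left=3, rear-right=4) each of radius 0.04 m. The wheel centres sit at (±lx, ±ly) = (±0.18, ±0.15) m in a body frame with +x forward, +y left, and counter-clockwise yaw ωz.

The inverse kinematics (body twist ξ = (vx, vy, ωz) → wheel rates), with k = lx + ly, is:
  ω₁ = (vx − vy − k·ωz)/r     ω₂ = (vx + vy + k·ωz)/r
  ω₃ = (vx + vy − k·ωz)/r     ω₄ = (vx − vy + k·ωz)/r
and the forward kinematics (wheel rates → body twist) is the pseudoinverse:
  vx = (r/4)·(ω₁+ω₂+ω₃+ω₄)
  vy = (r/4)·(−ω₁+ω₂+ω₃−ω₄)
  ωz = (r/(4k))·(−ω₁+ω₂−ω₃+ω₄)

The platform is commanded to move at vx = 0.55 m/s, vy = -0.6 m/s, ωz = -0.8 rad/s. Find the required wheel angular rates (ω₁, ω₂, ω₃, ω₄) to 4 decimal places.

(35.3500, -7.8500, 5.3500, 22.1500)

k = lx + ly = 0.18 + 0.15 = 0.3300;  k·ωz = 0.3300·-0.8 = -0.2640
ω₁ (FL) = (vx − vy − k·ωz)/r = 1.4140/0.04 = 35.3500
ω₂ (FR) = (vx + vy + k·ωz)/r = -0.3140/0.04 = -7.8500
ω₃ (RL) = (vx + vy − k·ωz)/r = 0.2140/0.04 = 5.3500
ω₄ (RR) = (vx − vy + k·ωz)/r = 0.8860/0.04 = 22.1500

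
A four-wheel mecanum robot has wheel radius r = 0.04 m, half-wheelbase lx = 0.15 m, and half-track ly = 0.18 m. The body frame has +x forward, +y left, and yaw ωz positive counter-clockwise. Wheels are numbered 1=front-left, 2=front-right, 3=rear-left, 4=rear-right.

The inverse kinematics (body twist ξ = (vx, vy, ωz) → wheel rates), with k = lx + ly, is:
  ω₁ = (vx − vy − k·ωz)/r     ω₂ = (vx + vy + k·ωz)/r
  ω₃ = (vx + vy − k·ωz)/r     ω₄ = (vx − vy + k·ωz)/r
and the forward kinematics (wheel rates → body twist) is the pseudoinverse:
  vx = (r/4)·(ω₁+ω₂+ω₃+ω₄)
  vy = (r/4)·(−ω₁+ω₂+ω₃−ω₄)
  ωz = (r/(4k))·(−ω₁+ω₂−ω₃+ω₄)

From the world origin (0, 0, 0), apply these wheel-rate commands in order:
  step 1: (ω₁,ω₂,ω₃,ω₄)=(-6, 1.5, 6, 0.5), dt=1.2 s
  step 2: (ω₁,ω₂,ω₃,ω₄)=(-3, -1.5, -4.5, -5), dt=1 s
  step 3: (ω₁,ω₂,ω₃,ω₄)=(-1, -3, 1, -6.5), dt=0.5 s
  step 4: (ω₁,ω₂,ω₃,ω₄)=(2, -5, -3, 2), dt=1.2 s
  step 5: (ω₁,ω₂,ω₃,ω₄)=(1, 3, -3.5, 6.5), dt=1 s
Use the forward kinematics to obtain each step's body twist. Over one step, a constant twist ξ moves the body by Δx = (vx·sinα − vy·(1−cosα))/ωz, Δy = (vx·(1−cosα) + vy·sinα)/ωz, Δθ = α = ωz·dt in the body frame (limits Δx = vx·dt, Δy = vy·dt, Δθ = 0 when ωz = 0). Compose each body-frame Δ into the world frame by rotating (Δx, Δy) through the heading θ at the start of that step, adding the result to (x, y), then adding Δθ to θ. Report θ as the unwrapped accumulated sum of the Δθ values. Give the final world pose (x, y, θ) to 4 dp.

(-0.1553, -0.0241, 0.2500)

step 1: ξ=(vx,vy,ωz)=(0.0200, 0.1300, 0.0606), dt=1.2 → body Δ=(0.0183, 0.1567, 0.0727) → world pose (0.0183, 0.1567, 0.0727)
step 2: ξ=(vx,vy,ωz)=(-0.1400, 0.0200, 0.0303), dt=1.0 → body Δ=(-0.1403, 0.0179, 0.0303) → world pose (-0.1229, 0.1644, 0.1030)
step 3: ξ=(vx,vy,ωz)=(-0.0950, 0.0550, -0.2879), dt=0.5 → body Δ=(-0.0454, 0.0308, -0.1439) → world pose (-0.1712, 0.1904, -0.0409)
step 4: ξ=(vx,vy,ωz)=(-0.0400, -0.1200, -0.0606), dt=1.2 → body Δ=(-0.0532, -0.1421, -0.0727) → world pose (-0.2302, 0.0505, -0.1136)
step 5: ξ=(vx,vy,ωz)=(0.0700, -0.0800, 0.3636), dt=1.0 → body Δ=(0.0829, -0.0657, 0.3636) → world pose (-0.1553, -0.0241, 0.2500)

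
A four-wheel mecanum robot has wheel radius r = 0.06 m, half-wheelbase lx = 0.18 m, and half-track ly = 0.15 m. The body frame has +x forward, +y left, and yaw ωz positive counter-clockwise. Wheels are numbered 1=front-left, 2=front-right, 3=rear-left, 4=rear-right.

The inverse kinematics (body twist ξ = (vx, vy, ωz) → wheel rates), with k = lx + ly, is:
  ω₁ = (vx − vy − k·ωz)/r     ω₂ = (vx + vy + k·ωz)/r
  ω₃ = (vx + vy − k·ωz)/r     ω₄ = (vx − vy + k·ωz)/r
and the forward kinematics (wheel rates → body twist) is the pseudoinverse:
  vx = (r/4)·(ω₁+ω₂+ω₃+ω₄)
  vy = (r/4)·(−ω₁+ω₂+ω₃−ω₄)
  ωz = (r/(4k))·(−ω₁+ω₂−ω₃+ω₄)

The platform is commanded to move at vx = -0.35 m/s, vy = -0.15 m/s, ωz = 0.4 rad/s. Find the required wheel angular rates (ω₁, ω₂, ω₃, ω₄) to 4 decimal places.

k = lx + ly = 0.18 + 0.15 = 0.3300;  k·ωz = 0.3300·0.4 = 0.1320
ω₁ (FL) = (vx − vy − k·ωz)/r = -0.3320/0.06 = -5.5333
ω₂ (FR) = (vx + vy + k·ωz)/r = -0.3680/0.06 = -6.1333
ω₃ (RL) = (vx + vy − k·ωz)/r = -0.6320/0.06 = -10.5333
ω₄ (RR) = (vx − vy + k·ωz)/r = -0.0680/0.06 = -1.1333

(-5.5333, -6.1333, -10.5333, -1.1333)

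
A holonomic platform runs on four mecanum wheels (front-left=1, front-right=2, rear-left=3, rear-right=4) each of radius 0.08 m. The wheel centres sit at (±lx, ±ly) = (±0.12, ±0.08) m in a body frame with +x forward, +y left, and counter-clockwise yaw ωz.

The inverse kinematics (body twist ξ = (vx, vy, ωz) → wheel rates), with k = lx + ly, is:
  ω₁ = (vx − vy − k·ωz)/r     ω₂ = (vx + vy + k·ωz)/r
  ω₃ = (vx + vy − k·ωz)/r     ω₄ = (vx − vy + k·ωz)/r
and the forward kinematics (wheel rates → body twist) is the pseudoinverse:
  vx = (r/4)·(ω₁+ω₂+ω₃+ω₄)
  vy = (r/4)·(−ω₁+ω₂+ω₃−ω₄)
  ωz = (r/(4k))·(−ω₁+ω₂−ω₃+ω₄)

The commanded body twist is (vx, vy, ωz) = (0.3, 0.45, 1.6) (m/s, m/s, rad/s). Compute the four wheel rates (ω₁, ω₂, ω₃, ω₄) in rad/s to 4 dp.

k = lx + ly = 0.12 + 0.08 = 0.2000;  k·ωz = 0.2000·1.6 = 0.3200
ω₁ (FL) = (vx − vy − k·ωz)/r = -0.4700/0.08 = -5.8750
ω₂ (FR) = (vx + vy + k·ωz)/r = 1.0700/0.08 = 13.3750
ω₃ (RL) = (vx + vy − k·ωz)/r = 0.4300/0.08 = 5.3750
ω₄ (RR) = (vx − vy + k·ωz)/r = 0.1700/0.08 = 2.1250

(-5.8750, 13.3750, 5.3750, 2.1250)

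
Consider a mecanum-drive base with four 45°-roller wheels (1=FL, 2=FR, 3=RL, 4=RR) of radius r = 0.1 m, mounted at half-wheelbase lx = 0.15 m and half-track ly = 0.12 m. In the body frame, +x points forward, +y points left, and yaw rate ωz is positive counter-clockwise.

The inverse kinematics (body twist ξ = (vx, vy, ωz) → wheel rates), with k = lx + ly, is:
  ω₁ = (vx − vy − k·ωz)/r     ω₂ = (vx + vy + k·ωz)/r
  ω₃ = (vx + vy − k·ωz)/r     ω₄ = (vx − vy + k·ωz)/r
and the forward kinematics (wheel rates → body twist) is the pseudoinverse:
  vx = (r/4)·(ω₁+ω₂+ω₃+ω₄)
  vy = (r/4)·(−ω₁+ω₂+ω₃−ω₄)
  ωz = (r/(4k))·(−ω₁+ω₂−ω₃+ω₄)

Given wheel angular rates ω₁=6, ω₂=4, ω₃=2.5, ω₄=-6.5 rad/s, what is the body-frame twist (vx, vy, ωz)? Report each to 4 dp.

(0.1500, 0.1750, -1.0185)

k = lx + ly = 0.15 + 0.12 = 0.2700
ω₁+ω₂+ω₃+ω₄ = 6.0000  →  vx = (0.1/4)·6.0000 = 0.1500
−ω₁+ω₂+ω₃−ω₄ = 7.0000  →  vy = (0.1/4)·7.0000 = 0.1750
−ω₁+ω₂−ω₃+ω₄ = -11.0000  →  ωz = (0.1/1.0800)·-11.0000 = -1.0185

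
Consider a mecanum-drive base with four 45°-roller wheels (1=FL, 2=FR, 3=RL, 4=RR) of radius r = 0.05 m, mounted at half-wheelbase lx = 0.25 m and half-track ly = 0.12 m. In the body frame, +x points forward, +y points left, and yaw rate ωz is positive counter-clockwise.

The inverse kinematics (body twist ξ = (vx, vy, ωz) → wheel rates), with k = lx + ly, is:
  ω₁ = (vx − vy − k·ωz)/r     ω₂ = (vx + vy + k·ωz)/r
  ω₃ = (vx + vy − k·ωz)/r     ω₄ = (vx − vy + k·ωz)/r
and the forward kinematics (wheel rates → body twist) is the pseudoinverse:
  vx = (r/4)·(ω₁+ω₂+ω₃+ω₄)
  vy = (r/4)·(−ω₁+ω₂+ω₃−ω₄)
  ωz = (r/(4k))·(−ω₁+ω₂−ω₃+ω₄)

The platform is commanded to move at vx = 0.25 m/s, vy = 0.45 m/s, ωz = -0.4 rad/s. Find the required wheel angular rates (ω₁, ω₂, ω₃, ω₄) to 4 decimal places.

(-1.0400, 11.0400, 16.9600, -6.9600)

k = lx + ly = 0.25 + 0.12 = 0.3700;  k·ωz = 0.3700·-0.4 = -0.1480
ω₁ (FL) = (vx − vy − k·ωz)/r = -0.0520/0.05 = -1.0400
ω₂ (FR) = (vx + vy + k·ωz)/r = 0.5520/0.05 = 11.0400
ω₃ (RL) = (vx + vy − k·ωz)/r = 0.8480/0.05 = 16.9600
ω₄ (RR) = (vx − vy + k·ωz)/r = -0.3480/0.05 = -6.9600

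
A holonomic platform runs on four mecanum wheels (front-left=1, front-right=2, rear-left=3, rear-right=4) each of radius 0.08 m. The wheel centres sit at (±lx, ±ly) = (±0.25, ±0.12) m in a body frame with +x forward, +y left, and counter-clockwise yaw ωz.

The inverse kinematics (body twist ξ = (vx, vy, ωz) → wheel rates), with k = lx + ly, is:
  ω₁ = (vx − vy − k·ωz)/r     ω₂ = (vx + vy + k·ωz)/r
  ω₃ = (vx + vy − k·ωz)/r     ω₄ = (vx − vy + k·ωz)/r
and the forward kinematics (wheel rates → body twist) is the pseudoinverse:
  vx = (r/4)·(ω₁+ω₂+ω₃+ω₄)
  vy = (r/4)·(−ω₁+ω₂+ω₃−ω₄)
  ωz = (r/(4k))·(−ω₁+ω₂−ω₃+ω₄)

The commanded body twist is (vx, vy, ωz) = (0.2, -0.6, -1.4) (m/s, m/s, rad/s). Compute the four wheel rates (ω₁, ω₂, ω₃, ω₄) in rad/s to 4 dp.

(16.4750, -11.4750, 1.4750, 3.5250)

k = lx + ly = 0.25 + 0.12 = 0.3700;  k·ωz = 0.3700·-1.4 = -0.5180
ω₁ (FL) = (vx − vy − k·ωz)/r = 1.3180/0.08 = 16.4750
ω₂ (FR) = (vx + vy + k·ωz)/r = -0.9180/0.08 = -11.4750
ω₃ (RL) = (vx + vy − k·ωz)/r = 0.1180/0.08 = 1.4750
ω₄ (RR) = (vx − vy + k·ωz)/r = 0.2820/0.08 = 3.5250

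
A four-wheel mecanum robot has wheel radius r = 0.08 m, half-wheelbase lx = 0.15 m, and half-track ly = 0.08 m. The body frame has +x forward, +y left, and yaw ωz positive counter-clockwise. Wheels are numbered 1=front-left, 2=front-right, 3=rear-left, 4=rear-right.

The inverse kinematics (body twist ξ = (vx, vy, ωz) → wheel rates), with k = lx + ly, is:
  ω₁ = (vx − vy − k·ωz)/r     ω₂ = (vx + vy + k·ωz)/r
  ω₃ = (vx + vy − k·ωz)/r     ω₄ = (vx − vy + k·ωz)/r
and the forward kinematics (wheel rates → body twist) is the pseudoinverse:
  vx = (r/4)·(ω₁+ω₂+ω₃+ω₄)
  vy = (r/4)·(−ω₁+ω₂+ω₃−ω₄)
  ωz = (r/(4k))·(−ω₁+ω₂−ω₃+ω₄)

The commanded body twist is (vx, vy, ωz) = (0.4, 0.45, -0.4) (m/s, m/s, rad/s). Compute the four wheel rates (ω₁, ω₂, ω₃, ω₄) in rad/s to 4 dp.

(0.5250, 9.4750, 11.7750, -1.7750)

k = lx + ly = 0.15 + 0.08 = 0.2300;  k·ωz = 0.2300·-0.4 = -0.0920
ω₁ (FL) = (vx − vy − k·ωz)/r = 0.0420/0.08 = 0.5250
ω₂ (FR) = (vx + vy + k·ωz)/r = 0.7580/0.08 = 9.4750
ω₃ (RL) = (vx + vy − k·ωz)/r = 0.9420/0.08 = 11.7750
ω₄ (RR) = (vx − vy + k·ωz)/r = -0.1420/0.08 = -1.7750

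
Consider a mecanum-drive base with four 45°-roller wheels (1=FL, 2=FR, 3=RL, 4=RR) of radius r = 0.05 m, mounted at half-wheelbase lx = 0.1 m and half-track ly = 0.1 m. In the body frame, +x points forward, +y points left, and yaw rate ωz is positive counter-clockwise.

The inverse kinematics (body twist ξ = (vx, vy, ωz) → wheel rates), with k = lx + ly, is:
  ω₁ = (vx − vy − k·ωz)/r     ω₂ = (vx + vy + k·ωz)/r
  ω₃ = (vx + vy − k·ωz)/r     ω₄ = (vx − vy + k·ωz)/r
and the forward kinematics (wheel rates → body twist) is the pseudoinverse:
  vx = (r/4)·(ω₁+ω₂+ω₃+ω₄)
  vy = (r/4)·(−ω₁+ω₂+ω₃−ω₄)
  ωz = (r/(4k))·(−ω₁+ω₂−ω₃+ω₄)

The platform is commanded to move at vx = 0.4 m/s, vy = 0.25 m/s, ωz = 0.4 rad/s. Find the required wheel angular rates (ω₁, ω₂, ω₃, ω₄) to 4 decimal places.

(1.4000, 14.6000, 11.4000, 4.6000)

k = lx + ly = 0.1 + 0.1 = 0.2000;  k·ωz = 0.2000·0.4 = 0.0800
ω₁ (FL) = (vx − vy − k·ωz)/r = 0.0700/0.05 = 1.4000
ω₂ (FR) = (vx + vy + k·ωz)/r = 0.7300/0.05 = 14.6000
ω₃ (RL) = (vx + vy − k·ωz)/r = 0.5700/0.05 = 11.4000
ω₄ (RR) = (vx − vy + k·ωz)/r = 0.2300/0.05 = 4.6000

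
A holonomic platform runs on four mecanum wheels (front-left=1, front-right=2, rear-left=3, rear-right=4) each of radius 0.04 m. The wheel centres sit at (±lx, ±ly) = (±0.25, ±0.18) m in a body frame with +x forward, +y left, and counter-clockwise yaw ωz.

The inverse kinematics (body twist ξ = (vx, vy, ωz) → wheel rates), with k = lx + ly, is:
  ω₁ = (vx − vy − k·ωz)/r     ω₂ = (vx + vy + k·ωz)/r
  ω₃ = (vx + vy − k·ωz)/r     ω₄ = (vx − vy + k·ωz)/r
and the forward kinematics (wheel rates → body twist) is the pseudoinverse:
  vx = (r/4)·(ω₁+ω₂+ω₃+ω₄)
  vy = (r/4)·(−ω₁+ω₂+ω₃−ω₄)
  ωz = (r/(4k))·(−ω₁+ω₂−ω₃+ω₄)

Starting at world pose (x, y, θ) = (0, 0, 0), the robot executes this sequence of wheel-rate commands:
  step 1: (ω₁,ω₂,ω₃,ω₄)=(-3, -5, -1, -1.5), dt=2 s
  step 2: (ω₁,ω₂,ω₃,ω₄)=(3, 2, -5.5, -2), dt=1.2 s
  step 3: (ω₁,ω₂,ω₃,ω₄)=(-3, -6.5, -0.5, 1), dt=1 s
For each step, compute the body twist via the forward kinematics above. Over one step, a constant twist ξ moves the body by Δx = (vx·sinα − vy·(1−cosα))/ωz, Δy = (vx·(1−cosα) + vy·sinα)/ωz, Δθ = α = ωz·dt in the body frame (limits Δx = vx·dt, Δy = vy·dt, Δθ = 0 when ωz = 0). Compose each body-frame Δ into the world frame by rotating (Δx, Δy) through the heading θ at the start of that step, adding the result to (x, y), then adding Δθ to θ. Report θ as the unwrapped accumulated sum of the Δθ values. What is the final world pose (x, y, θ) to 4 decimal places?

(-0.3388, -0.1127, -0.0930)

step 1: ξ=(vx,vy,ωz)=(-0.1050, -0.0150, -0.0581), dt=2.0 → body Δ=(-0.2113, -0.0177, -0.1163) → world pose (-0.2113, -0.0177, -0.1163)
step 2: ξ=(vx,vy,ωz)=(-0.0250, -0.0450, 0.0581), dt=1.2 → body Δ=(-0.0281, -0.0550, 0.0698) → world pose (-0.2456, -0.0691, -0.0465)
step 3: ξ=(vx,vy,ωz)=(-0.0900, -0.0500, -0.0465), dt=1.0 → body Δ=(-0.0911, -0.0479, -0.0465) → world pose (-0.3388, -0.1127, -0.0930)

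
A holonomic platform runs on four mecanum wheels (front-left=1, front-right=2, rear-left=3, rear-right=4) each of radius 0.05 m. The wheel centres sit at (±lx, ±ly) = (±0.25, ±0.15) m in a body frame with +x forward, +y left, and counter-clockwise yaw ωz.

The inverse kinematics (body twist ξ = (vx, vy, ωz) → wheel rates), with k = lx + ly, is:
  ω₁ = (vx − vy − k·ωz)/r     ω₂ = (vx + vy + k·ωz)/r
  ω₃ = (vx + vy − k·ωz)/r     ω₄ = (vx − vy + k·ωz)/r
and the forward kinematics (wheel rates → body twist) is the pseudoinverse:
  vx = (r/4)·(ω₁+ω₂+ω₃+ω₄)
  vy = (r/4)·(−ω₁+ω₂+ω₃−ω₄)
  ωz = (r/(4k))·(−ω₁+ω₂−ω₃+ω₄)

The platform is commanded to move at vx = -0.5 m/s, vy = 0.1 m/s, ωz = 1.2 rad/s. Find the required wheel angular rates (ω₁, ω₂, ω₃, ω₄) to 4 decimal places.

(-21.6000, 1.6000, -17.6000, -2.4000)

k = lx + ly = 0.25 + 0.15 = 0.4000;  k·ωz = 0.4000·1.2 = 0.4800
ω₁ (FL) = (vx − vy − k·ωz)/r = -1.0800/0.05 = -21.6000
ω₂ (FR) = (vx + vy + k·ωz)/r = 0.0800/0.05 = 1.6000
ω₃ (RL) = (vx + vy − k·ωz)/r = -0.8800/0.05 = -17.6000
ω₄ (RR) = (vx − vy + k·ωz)/r = -0.1200/0.05 = -2.4000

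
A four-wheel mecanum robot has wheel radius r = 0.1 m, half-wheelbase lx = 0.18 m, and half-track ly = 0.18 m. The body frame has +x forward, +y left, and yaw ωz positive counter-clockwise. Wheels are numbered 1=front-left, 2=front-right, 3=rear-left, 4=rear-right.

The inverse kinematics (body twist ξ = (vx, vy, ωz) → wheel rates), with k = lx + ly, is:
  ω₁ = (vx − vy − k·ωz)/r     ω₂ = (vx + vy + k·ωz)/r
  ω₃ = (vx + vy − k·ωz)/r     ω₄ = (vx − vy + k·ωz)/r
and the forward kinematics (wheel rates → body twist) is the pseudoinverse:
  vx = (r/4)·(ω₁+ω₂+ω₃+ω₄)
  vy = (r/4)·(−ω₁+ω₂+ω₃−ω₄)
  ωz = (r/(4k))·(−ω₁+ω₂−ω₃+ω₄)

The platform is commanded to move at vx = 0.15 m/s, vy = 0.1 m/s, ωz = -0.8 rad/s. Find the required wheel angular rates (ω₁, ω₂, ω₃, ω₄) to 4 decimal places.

(3.3800, -0.3800, 5.3800, -2.3800)

k = lx + ly = 0.18 + 0.18 = 0.3600;  k·ωz = 0.3600·-0.8 = -0.2880
ω₁ (FL) = (vx − vy − k·ωz)/r = 0.3380/0.1 = 3.3800
ω₂ (FR) = (vx + vy + k·ωz)/r = -0.0380/0.1 = -0.3800
ω₃ (RL) = (vx + vy − k·ωz)/r = 0.5380/0.1 = 5.3800
ω₄ (RR) = (vx − vy + k·ωz)/r = -0.2380/0.1 = -2.3800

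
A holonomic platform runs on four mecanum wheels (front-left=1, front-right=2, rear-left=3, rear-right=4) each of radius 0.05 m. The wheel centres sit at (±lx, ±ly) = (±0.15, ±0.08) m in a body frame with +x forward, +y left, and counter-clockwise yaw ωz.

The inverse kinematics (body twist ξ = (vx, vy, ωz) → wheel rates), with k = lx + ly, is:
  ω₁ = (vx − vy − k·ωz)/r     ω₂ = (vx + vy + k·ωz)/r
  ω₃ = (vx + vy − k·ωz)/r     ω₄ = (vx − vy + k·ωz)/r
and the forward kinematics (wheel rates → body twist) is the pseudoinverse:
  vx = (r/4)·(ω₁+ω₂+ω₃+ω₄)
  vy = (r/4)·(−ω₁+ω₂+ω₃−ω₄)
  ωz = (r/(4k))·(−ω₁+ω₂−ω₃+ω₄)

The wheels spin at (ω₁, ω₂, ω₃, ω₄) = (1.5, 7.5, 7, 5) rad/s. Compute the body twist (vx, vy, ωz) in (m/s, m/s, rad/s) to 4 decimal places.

(0.2625, 0.1000, 0.2174)

k = lx + ly = 0.15 + 0.08 = 0.2300
ω₁+ω₂+ω₃+ω₄ = 21.0000  →  vx = (0.05/4)·21.0000 = 0.2625
−ω₁+ω₂+ω₃−ω₄ = 8.0000  →  vy = (0.05/4)·8.0000 = 0.1000
−ω₁+ω₂−ω₃+ω₄ = 4.0000  →  ωz = (0.05/0.9200)·4.0000 = 0.2174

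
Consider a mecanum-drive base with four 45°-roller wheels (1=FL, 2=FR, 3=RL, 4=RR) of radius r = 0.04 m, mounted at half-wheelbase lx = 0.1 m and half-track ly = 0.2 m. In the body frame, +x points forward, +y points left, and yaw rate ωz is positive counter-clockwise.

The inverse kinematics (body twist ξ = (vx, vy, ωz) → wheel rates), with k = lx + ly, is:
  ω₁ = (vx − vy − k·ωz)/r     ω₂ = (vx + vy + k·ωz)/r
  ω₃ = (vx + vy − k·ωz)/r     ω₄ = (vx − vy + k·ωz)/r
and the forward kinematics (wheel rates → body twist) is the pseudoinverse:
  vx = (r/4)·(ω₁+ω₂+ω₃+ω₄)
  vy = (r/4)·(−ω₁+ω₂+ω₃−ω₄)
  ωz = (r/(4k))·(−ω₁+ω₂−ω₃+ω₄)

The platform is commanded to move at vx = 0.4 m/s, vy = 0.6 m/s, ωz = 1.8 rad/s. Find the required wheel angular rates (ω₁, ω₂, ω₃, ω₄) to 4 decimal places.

(-18.5000, 38.5000, 11.5000, 8.5000)

k = lx + ly = 0.1 + 0.2 = 0.3000;  k·ωz = 0.3000·1.8 = 0.5400
ω₁ (FL) = (vx − vy − k·ωz)/r = -0.7400/0.04 = -18.5000
ω₂ (FR) = (vx + vy + k·ωz)/r = 1.5400/0.04 = 38.5000
ω₃ (RL) = (vx + vy − k·ωz)/r = 0.4600/0.04 = 11.5000
ω₄ (RR) = (vx − vy + k·ωz)/r = 0.3400/0.04 = 8.5000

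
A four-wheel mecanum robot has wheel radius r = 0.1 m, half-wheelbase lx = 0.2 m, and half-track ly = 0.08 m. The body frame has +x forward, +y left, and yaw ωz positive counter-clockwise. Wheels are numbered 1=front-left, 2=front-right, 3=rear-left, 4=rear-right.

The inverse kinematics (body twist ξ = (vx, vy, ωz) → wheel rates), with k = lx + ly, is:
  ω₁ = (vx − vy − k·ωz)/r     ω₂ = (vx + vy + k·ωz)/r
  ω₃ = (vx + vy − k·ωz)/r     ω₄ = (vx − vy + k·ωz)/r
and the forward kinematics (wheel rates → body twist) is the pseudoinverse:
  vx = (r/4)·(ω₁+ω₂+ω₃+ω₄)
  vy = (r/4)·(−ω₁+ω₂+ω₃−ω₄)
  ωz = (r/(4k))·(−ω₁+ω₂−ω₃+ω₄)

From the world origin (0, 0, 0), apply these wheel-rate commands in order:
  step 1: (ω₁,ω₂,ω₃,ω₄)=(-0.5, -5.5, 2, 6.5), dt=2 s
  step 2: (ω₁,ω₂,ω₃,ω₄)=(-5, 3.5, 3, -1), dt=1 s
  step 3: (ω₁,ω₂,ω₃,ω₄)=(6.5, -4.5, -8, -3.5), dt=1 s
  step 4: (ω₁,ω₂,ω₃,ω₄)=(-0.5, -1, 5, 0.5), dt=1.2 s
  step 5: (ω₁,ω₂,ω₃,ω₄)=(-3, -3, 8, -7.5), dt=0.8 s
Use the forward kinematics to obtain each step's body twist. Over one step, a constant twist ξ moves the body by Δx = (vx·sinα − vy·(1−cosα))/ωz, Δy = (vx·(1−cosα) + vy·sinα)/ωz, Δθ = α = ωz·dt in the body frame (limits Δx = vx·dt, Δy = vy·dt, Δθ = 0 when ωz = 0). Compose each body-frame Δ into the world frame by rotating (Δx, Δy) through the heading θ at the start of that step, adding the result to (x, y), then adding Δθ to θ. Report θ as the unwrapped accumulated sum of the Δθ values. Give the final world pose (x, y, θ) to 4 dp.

(0.2839, -0.3514, -1.9107)

step 1: ξ=(vx,vy,ωz)=(0.0625, -0.2375, -0.0446), dt=2.0 → body Δ=(0.1036, -0.4799, -0.0893) → world pose (0.1036, -0.4799, -0.0893)
step 2: ξ=(vx,vy,ωz)=(0.0125, 0.3125, 0.4018), dt=1.0 → body Δ=(-0.0498, 0.3066, 0.4018) → world pose (0.0814, -0.1701, 0.3125)
step 3: ξ=(vx,vy,ωz)=(-0.2375, -0.3875, -0.5804), dt=1.0 → body Δ=(-0.3337, -0.2991, -0.5804) → world pose (-0.1442, -0.5573, -0.2679)
step 4: ξ=(vx,vy,ωz)=(0.1000, 0.1000, -0.4464), dt=1.2 → body Δ=(0.1457, 0.0830, -0.5357) → world pose (0.0183, -0.5159, -0.8036)
step 5: ξ=(vx,vy,ωz)=(-0.1375, 0.3875, -1.3839), dt=0.8 → body Δ=(0.0659, 0.3054, -1.1071) → world pose (0.2839, -0.3514, -1.9107)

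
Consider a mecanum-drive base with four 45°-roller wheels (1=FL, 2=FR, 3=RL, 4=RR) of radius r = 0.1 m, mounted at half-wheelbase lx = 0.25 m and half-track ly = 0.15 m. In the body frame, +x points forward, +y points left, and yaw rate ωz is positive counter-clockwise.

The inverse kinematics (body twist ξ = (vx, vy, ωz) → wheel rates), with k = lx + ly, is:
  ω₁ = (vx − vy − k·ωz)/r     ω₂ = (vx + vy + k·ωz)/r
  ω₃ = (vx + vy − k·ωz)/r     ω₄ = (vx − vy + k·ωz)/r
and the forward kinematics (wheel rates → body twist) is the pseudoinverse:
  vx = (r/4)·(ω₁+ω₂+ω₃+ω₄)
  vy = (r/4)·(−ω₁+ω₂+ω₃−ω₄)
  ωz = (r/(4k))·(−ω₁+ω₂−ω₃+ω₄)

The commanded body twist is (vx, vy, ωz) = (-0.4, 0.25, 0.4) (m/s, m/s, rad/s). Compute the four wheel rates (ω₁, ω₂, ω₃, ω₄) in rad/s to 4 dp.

k = lx + ly = 0.25 + 0.15 = 0.4000;  k·ωz = 0.4000·0.4 = 0.1600
ω₁ (FL) = (vx − vy − k·ωz)/r = -0.8100/0.1 = -8.1000
ω₂ (FR) = (vx + vy + k·ωz)/r = 0.0100/0.1 = 0.1000
ω₃ (RL) = (vx + vy − k·ωz)/r = -0.3100/0.1 = -3.1000
ω₄ (RR) = (vx − vy + k·ωz)/r = -0.4900/0.1 = -4.9000

(-8.1000, 0.1000, -3.1000, -4.9000)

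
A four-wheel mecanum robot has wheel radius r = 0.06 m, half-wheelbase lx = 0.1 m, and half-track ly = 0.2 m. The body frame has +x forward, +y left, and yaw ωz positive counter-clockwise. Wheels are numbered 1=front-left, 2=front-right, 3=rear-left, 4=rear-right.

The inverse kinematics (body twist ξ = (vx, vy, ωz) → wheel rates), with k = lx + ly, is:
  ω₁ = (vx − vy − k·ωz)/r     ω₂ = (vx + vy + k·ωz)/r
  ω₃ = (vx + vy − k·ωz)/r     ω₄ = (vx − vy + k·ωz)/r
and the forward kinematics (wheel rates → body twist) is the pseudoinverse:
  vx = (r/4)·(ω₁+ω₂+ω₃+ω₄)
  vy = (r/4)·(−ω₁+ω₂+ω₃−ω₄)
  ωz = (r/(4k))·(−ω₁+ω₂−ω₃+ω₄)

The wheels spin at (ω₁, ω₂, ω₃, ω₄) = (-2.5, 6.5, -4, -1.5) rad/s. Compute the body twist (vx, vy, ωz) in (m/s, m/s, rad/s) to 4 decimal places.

k = lx + ly = 0.1 + 0.2 = 0.3000
ω₁+ω₂+ω₃+ω₄ = -1.5000  →  vx = (0.06/4)·-1.5000 = -0.0225
−ω₁+ω₂+ω₃−ω₄ = 6.5000  →  vy = (0.06/4)·6.5000 = 0.0975
−ω₁+ω₂−ω₃+ω₄ = 11.5000  →  ωz = (0.06/1.2000)·11.5000 = 0.5750

(-0.0225, 0.0975, 0.5750)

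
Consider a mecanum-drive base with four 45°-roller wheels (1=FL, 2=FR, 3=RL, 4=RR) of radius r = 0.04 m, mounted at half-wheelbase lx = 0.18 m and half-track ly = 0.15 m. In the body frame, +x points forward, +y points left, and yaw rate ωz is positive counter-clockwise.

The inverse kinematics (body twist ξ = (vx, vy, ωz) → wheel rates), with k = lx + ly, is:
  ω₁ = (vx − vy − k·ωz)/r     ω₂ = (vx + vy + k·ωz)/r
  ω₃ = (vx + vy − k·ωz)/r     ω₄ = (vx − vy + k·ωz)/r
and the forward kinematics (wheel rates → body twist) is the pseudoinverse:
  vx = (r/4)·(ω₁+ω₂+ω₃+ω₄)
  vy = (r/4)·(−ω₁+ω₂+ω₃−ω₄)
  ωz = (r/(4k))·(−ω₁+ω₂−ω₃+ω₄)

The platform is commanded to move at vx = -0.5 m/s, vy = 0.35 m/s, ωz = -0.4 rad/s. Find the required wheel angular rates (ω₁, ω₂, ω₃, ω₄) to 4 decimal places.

k = lx + ly = 0.18 + 0.15 = 0.3300;  k·ωz = 0.3300·-0.4 = -0.1320
ω₁ (FL) = (vx − vy − k·ωz)/r = -0.7180/0.04 = -17.9500
ω₂ (FR) = (vx + vy + k·ωz)/r = -0.2820/0.04 = -7.0500
ω₃ (RL) = (vx + vy − k·ωz)/r = -0.0180/0.04 = -0.4500
ω₄ (RR) = (vx − vy + k·ωz)/r = -0.9820/0.04 = -24.5500

(-17.9500, -7.0500, -0.4500, -24.5500)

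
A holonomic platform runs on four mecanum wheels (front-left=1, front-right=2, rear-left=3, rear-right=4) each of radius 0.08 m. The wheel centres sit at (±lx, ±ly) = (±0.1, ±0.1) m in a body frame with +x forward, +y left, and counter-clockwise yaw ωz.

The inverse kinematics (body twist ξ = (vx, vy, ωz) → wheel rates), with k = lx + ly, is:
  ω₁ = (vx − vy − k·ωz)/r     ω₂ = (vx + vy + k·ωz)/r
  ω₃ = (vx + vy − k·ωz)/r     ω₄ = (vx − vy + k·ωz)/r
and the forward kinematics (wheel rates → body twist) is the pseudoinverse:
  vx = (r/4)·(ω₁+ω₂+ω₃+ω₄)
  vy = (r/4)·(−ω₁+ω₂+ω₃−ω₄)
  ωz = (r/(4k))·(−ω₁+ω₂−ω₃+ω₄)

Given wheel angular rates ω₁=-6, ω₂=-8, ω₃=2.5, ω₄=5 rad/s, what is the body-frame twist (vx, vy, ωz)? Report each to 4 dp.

k = lx + ly = 0.1 + 0.1 = 0.2000
ω₁+ω₂+ω₃+ω₄ = -6.5000  →  vx = (0.08/4)·-6.5000 = -0.1300
−ω₁+ω₂+ω₃−ω₄ = -4.5000  →  vy = (0.08/4)·-4.5000 = -0.0900
−ω₁+ω₂−ω₃+ω₄ = 0.5000  →  ωz = (0.08/0.8000)·0.5000 = 0.0500

(-0.1300, -0.0900, 0.0500)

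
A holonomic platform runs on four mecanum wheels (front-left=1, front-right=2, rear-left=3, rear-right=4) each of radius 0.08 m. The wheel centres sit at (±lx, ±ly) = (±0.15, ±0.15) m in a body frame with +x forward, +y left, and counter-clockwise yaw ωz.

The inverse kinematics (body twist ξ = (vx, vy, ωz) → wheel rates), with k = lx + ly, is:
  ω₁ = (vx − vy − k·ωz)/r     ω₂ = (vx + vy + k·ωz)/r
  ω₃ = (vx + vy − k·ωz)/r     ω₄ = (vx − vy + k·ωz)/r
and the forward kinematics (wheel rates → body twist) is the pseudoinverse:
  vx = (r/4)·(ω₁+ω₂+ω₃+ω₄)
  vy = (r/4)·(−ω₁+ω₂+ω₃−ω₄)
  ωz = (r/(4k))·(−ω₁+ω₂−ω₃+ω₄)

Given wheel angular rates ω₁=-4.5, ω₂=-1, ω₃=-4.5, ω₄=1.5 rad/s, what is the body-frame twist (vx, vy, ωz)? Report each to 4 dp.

(-0.1700, -0.0500, 0.6333)

k = lx + ly = 0.15 + 0.15 = 0.3000
ω₁+ω₂+ω₃+ω₄ = -8.5000  →  vx = (0.08/4)·-8.5000 = -0.1700
−ω₁+ω₂+ω₃−ω₄ = -2.5000  →  vy = (0.08/4)·-2.5000 = -0.0500
−ω₁+ω₂−ω₃+ω₄ = 9.5000  →  ωz = (0.08/1.2000)·9.5000 = 0.6333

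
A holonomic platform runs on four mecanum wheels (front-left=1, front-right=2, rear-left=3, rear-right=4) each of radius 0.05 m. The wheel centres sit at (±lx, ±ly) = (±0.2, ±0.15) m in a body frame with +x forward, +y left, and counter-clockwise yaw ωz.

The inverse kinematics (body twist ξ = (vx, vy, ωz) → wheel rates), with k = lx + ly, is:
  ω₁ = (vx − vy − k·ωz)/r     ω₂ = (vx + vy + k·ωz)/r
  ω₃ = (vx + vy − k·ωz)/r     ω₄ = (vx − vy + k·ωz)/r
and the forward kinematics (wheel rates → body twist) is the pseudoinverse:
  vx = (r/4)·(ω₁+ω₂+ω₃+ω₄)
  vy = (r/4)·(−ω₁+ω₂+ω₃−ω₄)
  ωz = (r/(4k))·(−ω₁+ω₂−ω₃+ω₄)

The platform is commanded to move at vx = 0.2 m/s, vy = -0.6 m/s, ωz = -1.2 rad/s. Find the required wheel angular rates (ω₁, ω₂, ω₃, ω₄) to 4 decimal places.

(24.4000, -16.4000, 0.4000, 7.6000)

k = lx + ly = 0.2 + 0.15 = 0.3500;  k·ωz = 0.3500·-1.2 = -0.4200
ω₁ (FL) = (vx − vy − k·ωz)/r = 1.2200/0.05 = 24.4000
ω₂ (FR) = (vx + vy + k·ωz)/r = -0.8200/0.05 = -16.4000
ω₃ (RL) = (vx + vy − k·ωz)/r = 0.0200/0.05 = 0.4000
ω₄ (RR) = (vx − vy + k·ωz)/r = 0.3800/0.05 = 7.6000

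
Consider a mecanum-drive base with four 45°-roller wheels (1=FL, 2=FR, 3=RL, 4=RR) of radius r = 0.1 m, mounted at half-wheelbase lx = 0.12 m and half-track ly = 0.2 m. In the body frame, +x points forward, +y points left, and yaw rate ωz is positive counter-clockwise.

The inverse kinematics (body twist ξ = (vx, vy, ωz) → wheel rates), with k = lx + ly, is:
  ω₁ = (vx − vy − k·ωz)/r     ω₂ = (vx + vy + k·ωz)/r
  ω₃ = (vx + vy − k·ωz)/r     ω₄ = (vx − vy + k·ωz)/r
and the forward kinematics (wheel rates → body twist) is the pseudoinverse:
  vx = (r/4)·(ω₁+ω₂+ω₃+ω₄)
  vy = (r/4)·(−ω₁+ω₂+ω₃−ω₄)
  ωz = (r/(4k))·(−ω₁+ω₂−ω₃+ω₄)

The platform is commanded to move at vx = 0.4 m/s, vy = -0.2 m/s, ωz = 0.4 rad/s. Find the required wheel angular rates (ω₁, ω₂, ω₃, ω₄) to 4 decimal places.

(4.7200, 3.2800, 0.7200, 7.2800)

k = lx + ly = 0.12 + 0.2 = 0.3200;  k·ωz = 0.3200·0.4 = 0.1280
ω₁ (FL) = (vx − vy − k·ωz)/r = 0.4720/0.1 = 4.7200
ω₂ (FR) = (vx + vy + k·ωz)/r = 0.3280/0.1 = 3.2800
ω₃ (RL) = (vx + vy − k·ωz)/r = 0.0720/0.1 = 0.7200
ω₄ (RR) = (vx − vy + k·ωz)/r = 0.7280/0.1 = 7.2800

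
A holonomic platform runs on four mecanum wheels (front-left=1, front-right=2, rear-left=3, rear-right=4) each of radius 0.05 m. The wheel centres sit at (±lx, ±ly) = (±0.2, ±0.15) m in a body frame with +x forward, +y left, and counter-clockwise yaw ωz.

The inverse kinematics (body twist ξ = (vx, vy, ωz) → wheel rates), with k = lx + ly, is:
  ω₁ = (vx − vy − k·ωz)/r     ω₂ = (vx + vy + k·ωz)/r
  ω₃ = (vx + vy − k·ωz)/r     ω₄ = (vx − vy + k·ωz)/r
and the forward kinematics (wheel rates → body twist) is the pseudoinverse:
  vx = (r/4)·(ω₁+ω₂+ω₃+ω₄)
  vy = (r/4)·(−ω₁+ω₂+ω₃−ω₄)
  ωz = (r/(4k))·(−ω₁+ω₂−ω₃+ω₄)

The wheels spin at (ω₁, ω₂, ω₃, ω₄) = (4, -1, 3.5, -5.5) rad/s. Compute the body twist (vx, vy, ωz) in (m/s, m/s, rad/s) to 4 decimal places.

(0.0125, 0.0500, -0.5000)

k = lx + ly = 0.2 + 0.15 = 0.3500
ω₁+ω₂+ω₃+ω₄ = 1.0000  →  vx = (0.05/4)·1.0000 = 0.0125
−ω₁+ω₂+ω₃−ω₄ = 4.0000  →  vy = (0.05/4)·4.0000 = 0.0500
−ω₁+ω₂−ω₃+ω₄ = -14.0000  →  ωz = (0.05/1.4000)·-14.0000 = -0.5000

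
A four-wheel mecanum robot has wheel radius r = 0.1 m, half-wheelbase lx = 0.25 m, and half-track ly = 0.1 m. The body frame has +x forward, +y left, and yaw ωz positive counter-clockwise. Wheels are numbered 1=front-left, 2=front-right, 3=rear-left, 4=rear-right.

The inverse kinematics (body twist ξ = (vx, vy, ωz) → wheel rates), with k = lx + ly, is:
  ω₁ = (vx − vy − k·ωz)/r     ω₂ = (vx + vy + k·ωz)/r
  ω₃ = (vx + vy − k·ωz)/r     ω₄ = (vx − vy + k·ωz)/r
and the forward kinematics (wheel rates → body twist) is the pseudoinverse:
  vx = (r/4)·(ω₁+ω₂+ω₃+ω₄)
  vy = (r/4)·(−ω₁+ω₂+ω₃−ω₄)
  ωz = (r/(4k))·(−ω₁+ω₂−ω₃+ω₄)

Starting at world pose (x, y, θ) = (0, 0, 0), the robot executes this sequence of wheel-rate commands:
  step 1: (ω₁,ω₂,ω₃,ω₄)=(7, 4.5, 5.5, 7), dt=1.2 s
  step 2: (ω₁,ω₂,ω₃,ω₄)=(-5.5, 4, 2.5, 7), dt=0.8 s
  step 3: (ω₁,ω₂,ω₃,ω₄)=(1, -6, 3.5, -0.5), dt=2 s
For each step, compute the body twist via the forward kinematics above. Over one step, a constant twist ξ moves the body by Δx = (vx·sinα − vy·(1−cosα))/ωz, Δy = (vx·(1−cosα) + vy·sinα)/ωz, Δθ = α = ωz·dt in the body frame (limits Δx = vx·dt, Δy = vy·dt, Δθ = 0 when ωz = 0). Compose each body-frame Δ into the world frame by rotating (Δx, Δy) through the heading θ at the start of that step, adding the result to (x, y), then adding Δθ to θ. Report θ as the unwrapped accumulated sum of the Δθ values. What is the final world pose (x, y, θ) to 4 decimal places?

step 1: ξ=(vx,vy,ωz)=(0.6000, -0.1000, -0.0714), dt=1.2 → body Δ=(0.7140, -0.1507, -0.0857) → world pose (0.7140, -0.1507, -0.0857)
step 2: ξ=(vx,vy,ωz)=(0.2000, 0.1250, 1.0000), dt=0.8 → body Δ=(0.1056, 0.1503, 0.8000) → world pose (0.8320, -0.0100, 0.7143)
step 3: ξ=(vx,vy,ωz)=(-0.0500, -0.0750, -0.7857), dt=2.0 → body Δ=(-0.1592, -0.0318, -1.5714) → world pose (0.7326, -0.1382, -0.8571)

(0.7326, -0.1382, -0.8571)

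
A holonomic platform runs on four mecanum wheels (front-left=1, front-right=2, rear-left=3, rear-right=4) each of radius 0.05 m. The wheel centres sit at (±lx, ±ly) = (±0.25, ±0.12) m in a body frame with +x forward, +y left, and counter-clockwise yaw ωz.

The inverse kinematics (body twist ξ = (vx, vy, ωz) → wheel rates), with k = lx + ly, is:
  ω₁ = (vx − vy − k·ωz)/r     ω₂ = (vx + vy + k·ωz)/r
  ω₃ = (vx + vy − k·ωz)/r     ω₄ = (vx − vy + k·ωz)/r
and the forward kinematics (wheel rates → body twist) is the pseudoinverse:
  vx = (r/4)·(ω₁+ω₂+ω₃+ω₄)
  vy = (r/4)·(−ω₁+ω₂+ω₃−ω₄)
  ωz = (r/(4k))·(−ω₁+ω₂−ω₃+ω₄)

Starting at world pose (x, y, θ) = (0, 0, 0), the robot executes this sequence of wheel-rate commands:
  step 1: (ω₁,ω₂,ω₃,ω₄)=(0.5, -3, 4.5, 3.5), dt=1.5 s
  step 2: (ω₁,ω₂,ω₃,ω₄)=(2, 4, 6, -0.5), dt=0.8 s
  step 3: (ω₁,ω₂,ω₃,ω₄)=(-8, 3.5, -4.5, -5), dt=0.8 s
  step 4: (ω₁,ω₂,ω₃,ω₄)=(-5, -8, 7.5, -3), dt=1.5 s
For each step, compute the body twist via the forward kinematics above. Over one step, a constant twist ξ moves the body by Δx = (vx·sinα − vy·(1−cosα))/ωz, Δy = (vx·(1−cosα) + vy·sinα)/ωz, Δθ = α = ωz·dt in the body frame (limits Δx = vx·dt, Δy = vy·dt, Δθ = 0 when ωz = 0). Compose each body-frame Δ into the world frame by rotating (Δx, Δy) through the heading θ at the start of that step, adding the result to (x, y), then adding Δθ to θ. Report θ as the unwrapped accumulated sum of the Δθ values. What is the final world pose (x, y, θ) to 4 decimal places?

(0.0272, 0.3229, -0.7365)

step 1: ξ=(vx,vy,ωz)=(0.0688, -0.0313, -0.1520), dt=1.5 → body Δ=(0.0969, -0.0582, -0.2280) → world pose (0.0969, -0.0582, -0.2280)
step 2: ξ=(vx,vy,ωz)=(0.1438, 0.1063, -0.1520), dt=0.8 → body Δ=(0.1199, 0.0778, -0.1216) → world pose (0.2313, -0.0095, -0.3497)
step 3: ξ=(vx,vy,ωz)=(-0.1750, 0.1500, 0.3716), dt=0.8 → body Δ=(-0.1557, 0.0976, 0.2973) → world pose (0.1185, 0.1355, -0.0524)
step 4: ξ=(vx,vy,ωz)=(-0.1063, 0.0938, -0.4561), dt=1.5 → body Δ=(-0.1010, 0.1823, -0.6841) → world pose (0.0272, 0.3229, -0.7365)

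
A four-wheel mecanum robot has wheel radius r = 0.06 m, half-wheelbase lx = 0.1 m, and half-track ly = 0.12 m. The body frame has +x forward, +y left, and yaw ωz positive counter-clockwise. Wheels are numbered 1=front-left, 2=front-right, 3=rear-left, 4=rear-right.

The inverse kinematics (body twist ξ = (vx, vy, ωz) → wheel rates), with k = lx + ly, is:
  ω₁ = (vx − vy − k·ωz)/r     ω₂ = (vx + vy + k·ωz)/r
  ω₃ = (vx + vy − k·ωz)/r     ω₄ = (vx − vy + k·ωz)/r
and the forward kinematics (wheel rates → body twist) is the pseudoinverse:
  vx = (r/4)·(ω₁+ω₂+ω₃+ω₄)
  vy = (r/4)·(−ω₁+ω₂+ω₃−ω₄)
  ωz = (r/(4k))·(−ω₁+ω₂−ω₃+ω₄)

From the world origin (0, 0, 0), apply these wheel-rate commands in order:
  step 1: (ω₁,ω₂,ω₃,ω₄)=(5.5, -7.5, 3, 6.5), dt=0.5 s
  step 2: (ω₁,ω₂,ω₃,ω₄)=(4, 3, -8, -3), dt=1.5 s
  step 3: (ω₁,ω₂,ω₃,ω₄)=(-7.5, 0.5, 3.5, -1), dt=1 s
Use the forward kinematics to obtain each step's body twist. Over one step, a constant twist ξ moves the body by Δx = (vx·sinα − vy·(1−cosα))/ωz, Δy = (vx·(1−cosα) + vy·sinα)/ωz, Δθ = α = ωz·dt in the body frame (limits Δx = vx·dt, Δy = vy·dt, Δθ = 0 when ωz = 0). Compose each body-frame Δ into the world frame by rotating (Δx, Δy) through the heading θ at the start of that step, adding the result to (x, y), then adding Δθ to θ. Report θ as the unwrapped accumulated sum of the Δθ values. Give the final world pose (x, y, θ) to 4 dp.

(-0.1732, -0.0836, 0.3239)

step 1: ξ=(vx,vy,ωz)=(0.1125, -0.2475, -0.6477), dt=0.5 → body Δ=(0.0354, -0.1306, -0.3239) → world pose (0.0354, -0.1306, -0.3239)
step 2: ξ=(vx,vy,ωz)=(-0.0600, -0.0900, 0.2727), dt=1.5 → body Δ=(-0.0603, -0.1494, 0.4091) → world pose (-0.0693, -0.2531, 0.0852)
step 3: ξ=(vx,vy,ωz)=(-0.0675, 0.1875, 0.2386), dt=1.0 → body Δ=(-0.0891, 0.1777, 0.2386) → world pose (-0.1732, -0.0836, 0.3239)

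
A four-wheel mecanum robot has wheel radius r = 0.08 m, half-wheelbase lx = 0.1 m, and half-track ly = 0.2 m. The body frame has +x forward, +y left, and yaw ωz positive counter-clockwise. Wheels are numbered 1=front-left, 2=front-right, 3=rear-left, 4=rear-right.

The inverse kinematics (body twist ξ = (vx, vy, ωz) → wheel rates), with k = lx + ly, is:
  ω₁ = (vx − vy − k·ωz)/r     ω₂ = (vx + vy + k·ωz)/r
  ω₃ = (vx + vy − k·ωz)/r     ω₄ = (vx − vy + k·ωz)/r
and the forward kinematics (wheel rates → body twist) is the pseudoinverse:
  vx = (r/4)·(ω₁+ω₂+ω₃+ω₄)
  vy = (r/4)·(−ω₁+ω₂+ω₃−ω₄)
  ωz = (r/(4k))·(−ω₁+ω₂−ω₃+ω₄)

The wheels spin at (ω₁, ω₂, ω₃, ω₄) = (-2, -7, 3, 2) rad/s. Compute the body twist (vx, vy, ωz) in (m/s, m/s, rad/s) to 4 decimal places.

k = lx + ly = 0.1 + 0.2 = 0.3000
ω₁+ω₂+ω₃+ω₄ = -4.0000  →  vx = (0.08/4)·-4.0000 = -0.0800
−ω₁+ω₂+ω₃−ω₄ = -4.0000  →  vy = (0.08/4)·-4.0000 = -0.0800
−ω₁+ω₂−ω₃+ω₄ = -6.0000  →  ωz = (0.08/1.2000)·-6.0000 = -0.4000

(-0.0800, -0.0800, -0.4000)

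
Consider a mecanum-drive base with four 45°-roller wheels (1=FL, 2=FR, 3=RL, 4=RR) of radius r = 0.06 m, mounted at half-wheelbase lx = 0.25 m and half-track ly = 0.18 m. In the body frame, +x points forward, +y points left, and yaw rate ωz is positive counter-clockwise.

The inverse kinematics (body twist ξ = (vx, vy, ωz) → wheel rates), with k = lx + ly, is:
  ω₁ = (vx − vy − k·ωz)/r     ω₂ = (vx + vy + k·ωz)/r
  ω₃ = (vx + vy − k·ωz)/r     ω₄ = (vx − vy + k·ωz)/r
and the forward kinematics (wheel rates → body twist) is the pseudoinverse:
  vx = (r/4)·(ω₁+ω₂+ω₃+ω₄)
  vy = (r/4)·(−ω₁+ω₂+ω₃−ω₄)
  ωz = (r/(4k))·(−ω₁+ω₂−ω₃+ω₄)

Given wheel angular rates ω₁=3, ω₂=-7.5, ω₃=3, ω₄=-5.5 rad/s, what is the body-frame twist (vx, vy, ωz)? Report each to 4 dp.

k = lx + ly = 0.25 + 0.18 = 0.4300
ω₁+ω₂+ω₃+ω₄ = -7.0000  →  vx = (0.06/4)·-7.0000 = -0.1050
−ω₁+ω₂+ω₃−ω₄ = -2.0000  →  vy = (0.06/4)·-2.0000 = -0.0300
−ω₁+ω₂−ω₃+ω₄ = -19.0000  →  ωz = (0.06/1.7200)·-19.0000 = -0.6628

(-0.1050, -0.0300, -0.6628)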